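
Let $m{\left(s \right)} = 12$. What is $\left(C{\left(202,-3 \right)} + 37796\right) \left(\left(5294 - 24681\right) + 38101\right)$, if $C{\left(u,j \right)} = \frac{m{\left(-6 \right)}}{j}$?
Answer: $707239488$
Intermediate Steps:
$C{\left(u,j \right)} = \frac{12}{j}$
$\left(C{\left(202,-3 \right)} + 37796\right) \left(\left(5294 - 24681\right) + 38101\right) = \left(\frac{12}{-3} + 37796\right) \left(\left(5294 - 24681\right) + 38101\right) = \left(12 \left(- \frac{1}{3}\right) + 37796\right) \left(\left(5294 - 24681\right) + 38101\right) = \left(-4 + 37796\right) \left(-19387 + 38101\right) = 37792 \cdot 18714 = 707239488$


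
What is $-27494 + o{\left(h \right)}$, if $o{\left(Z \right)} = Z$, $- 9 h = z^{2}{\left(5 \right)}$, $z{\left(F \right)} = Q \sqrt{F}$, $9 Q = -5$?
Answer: $- \frac{20043251}{729} \approx -27494.0$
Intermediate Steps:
$Q = - \frac{5}{9}$ ($Q = \frac{1}{9} \left(-5\right) = - \frac{5}{9} \approx -0.55556$)
$z{\left(F \right)} = - \frac{5 \sqrt{F}}{9}$
$h = - \frac{125}{729}$ ($h = - \frac{\left(- \frac{5 \sqrt{5}}{9}\right)^{2}}{9} = \left(- \frac{1}{9}\right) \frac{125}{81} = - \frac{125}{729} \approx -0.17147$)
$-27494 + o{\left(h \right)} = -27494 - \frac{125}{729} = - \frac{20043251}{729}$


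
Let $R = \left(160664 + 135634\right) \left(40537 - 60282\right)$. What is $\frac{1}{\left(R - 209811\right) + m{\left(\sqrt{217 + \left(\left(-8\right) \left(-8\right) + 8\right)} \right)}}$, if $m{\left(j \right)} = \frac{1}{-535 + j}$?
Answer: $- \frac{518}{3030617959279} \approx -1.7092 \cdot 10^{-10}$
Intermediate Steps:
$R = -5850404010$ ($R = 296298 \left(-19745\right) = -5850404010$)
$\frac{1}{\left(R - 209811\right) + m{\left(\sqrt{217 + \left(\left(-8\right) \left(-8\right) + 8\right)} \right)}} = \frac{1}{\left(-5850404010 - 209811\right) + \frac{1}{-535 + \sqrt{217 + \left(\left(-8\right) \left(-8\right) + 8\right)}}} = \frac{1}{-5850613821 + \frac{1}{-535 + \sqrt{217 + \left(64 + 8\right)}}} = \frac{1}{-5850613821 + \frac{1}{-535 + \sqrt{217 + 72}}} = \frac{1}{-5850613821 + \frac{1}{-535 + \sqrt{289}}} = \frac{1}{-5850613821 + \frac{1}{-535 + 17}} = \frac{1}{-5850613821 + \frac{1}{-518}} = \frac{1}{-5850613821 - \frac{1}{518}} = \frac{1}{- \frac{3030617959279}{518}} = - \frac{518}{3030617959279}$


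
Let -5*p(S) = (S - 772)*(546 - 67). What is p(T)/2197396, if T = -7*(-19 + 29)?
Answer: 201659/5493490 ≈ 0.036709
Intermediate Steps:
T = -70 (T = -7*10 = -70)
p(S) = 369788/5 - 479*S/5 (p(S) = -(S - 772)*(546 - 67)/5 = -(-772 + S)*479/5 = -(-369788 + 479*S)/5 = 369788/5 - 479*S/5)
p(T)/2197396 = (369788/5 - 479/5*(-70))/2197396 = (369788/5 + 6706)*(1/2197396) = (403318/5)*(1/2197396) = 201659/5493490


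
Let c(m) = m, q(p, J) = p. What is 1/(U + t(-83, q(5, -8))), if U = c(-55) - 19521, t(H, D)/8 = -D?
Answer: -1/19616 ≈ -5.0979e-5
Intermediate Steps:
t(H, D) = -8*D (t(H, D) = 8*(-D) = -8*D)
U = -19576 (U = -55 - 19521 = -19576)
1/(U + t(-83, q(5, -8))) = 1/(-19576 - 8*5) = 1/(-19576 - 40) = 1/(-19616) = -1/19616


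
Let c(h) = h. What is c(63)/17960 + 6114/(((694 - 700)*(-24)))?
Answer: 571961/13470 ≈ 42.462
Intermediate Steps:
c(63)/17960 + 6114/(((694 - 700)*(-24))) = 63/17960 + 6114/(((694 - 700)*(-24))) = 63*(1/17960) + 6114/((-6*(-24))) = 63/17960 + 6114/144 = 63/17960 + 6114*(1/144) = 63/17960 + 1019/24 = 571961/13470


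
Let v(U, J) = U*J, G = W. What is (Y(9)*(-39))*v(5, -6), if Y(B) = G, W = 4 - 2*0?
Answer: 4680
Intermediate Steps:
W = 4 (W = 4 + 0 = 4)
G = 4
v(U, J) = J*U
Y(B) = 4
(Y(9)*(-39))*v(5, -6) = (4*(-39))*(-6*5) = -156*(-30) = 4680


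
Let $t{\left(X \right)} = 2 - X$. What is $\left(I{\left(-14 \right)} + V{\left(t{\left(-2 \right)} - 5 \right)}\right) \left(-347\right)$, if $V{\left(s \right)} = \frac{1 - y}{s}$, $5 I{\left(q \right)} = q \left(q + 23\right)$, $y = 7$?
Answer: $\frac{33312}{5} \approx 6662.4$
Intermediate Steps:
$I{\left(q \right)} = \frac{q \left(23 + q\right)}{5}$ ($I{\left(q \right)} = \frac{q \left(q + 23\right)}{5} = \frac{q \left(23 + q\right)}{5}$)
$V{\left(s \right)} = - \frac{6}{s}$ ($V{\left(s \right)} = \frac{1 - 7}{s} = - \frac{6}{s}$)
$\left(I{\left(-14 \right)} + V{\left(t{\left(-2 \right)} - 5 \right)}\right) \left(-347\right) = \left(\frac{1}{5} \left(-14\right) \left(23 - 14\right) - \frac{6}{\left(2 - -2\right) - 5}\right) \left(-347\right) = \left(\frac{1}{5} \left(-14\right) 9 - \frac{6}{\left(2 + 2\right) - 5}\right) \left(-347\right) = \left(- \frac{126}{5} - \frac{6}{4 - 5}\right) \left(-347\right) = \left(- \frac{126}{5} - \frac{6}{-1}\right) \left(-347\right) = \left(- \frac{126}{5} - -6\right) \left(-347\right) = \left(- \frac{126}{5} + 6\right) \left(-347\right) = \left(- \frac{96}{5}\right) \left(-347\right) = \frac{33312}{5}$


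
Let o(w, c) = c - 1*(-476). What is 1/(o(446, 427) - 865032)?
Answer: -1/864129 ≈ -1.1572e-6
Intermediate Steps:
o(w, c) = 476 + c (o(w, c) = c + 476 = 476 + c)
1/(o(446, 427) - 865032) = 1/((476 + 427) - 865032) = 1/(903 - 865032) = 1/(-864129) = -1/864129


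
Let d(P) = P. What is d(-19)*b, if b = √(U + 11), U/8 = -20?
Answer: -19*I*√149 ≈ -231.92*I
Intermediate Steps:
U = -160 (U = 8*(-20) = -160)
b = I*√149 (b = √(-160 + 11) = √(-149) = I*√149 ≈ 12.207*I)
d(-19)*b = -19*I*√149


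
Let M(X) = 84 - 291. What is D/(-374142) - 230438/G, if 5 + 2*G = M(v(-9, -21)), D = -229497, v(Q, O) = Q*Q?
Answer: 14373476813/6609842 ≈ 2174.6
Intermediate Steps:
v(Q, O) = Q²
M(X) = -207
G = -106 (G = -5/2 + (½)*(-207) = -5/2 - 207/2 = -106)
D/(-374142) - 230438/G = -229497/(-374142) - 230438/(-106) = -229497*(-1/374142) - 230438*(-1/106) = 76499/124714 + 115219/53 = 14373476813/6609842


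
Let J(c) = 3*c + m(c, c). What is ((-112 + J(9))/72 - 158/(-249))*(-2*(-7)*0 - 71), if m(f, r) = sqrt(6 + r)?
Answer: 231673/5976 - 71*sqrt(15)/72 ≈ 34.948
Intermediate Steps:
J(c) = sqrt(6 + c) + 3*c (J(c) = 3*c + sqrt(6 + c) = sqrt(6 + c) + 3*c)
((-112 + J(9))/72 - 158/(-249))*(-2*(-7)*0 - 71) = ((-112 + (sqrt(6 + 9) + 3*9))/72 - 158/(-249))*(-2*(-7)*0 - 71) = ((-112 + (sqrt(15) + 27))*(1/72) - 158*(-1/249))*(14*0 - 71) = ((-112 + (27 + sqrt(15)))*(1/72) + 158/249)*(0 - 71) = ((-85 + sqrt(15))*(1/72) + 158/249)*(-71) = ((-85/72 + sqrt(15)/72) + 158/249)*(-71) = (-3263/5976 + sqrt(15)/72)*(-71) = 231673/5976 - 71*sqrt(15)/72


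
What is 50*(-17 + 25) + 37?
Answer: 437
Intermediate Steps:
50*(-17 + 25) + 37 = 50*8 + 37 = 400 + 37 = 437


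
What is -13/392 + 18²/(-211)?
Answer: -129751/82712 ≈ -1.5687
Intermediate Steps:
-13/392 + 18²/(-211) = -13*1/392 + 324*(-1/211) = -13/392 - 324/211 = -129751/82712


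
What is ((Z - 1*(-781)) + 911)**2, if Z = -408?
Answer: 1648656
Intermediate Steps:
((Z - 1*(-781)) + 911)**2 = ((-408 - 1*(-781)) + 911)**2 = ((-408 + 781) + 911)**2 = (373 + 911)**2 = 1284**2 = 1648656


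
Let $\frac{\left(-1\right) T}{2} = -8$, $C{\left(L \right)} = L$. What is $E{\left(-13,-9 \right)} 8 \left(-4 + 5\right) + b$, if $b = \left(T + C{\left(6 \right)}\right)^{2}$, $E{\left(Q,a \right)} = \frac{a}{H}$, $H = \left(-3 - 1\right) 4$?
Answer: $\frac{977}{2} \approx 488.5$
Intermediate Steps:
$T = 16$ ($T = \left(-2\right) \left(-8\right) = 16$)
$H = -16$ ($H = \left(-4\right) 4 = -16$)
$E{\left(Q,a \right)} = - \frac{a}{16}$ ($E{\left(Q,a \right)} = \frac{a}{-16} = a \left(- \frac{1}{16}\right) = - \frac{a}{16}$)
$b = 484$ ($b = \left(16 + 6\right)^{2} = 22^{2} = 484$)
$E{\left(-13,-9 \right)} 8 \left(-4 + 5\right) + b = \left(- \frac{1}{16}\right) \left(-9\right) 8 \left(-4 + 5\right) + 484 = \frac{9 \cdot 8 \cdot 1}{16} + 484 = \frac{9}{16} \cdot 8 + 484 = \frac{9}{2} + 484 = \frac{977}{2}$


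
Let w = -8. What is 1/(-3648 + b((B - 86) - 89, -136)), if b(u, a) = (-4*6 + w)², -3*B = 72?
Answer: -1/2624 ≈ -0.00038110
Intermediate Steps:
B = -24 (B = -⅓*72 = -24)
b(u, a) = 1024 (b(u, a) = (-4*6 - 8)² = (-24 - 8)² = (-32)² = 1024)
1/(-3648 + b((B - 86) - 89, -136)) = 1/(-3648 + 1024) = 1/(-2624) = -1/2624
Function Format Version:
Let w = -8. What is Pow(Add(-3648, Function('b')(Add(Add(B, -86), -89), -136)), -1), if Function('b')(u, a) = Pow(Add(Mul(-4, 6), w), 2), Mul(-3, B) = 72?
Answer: Rational(-1, 2624) ≈ -0.00038110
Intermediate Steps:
B = -24 (B = Mul(Rational(-1, 3), 72) = -24)
Function('b')(u, a) = 1024 (Function('b')(u, a) = Pow(Add(Mul(-4, 6), -8), 2) = Pow(Add(-24, -8), 2) = Pow(-32, 2) = 1024)
Pow(Add(-3648, Function('b')(Add(Add(B, -86), -89), -136)), -1) = Pow(Add(-3648, 1024), -1) = Pow(-2624, -1) = Rational(-1, 2624)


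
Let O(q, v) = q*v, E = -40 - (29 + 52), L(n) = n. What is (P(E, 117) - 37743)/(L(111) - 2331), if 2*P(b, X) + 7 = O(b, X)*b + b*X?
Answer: -1623347/4440 ≈ -365.62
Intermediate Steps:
E = -121 (E = -40 - 1*81 = -40 - 81 = -121)
P(b, X) = -7/2 + X*b/2 + X*b²/2 (P(b, X) = -7/2 + ((b*X)*b + b*X)/2 = -7/2 + ((X*b)*b + X*b)/2 = -7/2 + (X*b² + X*b)/2 = -7/2 + (X*b + X*b²)/2 = -7/2 + (X*b/2 + X*b²/2) = -7/2 + X*b/2 + X*b²/2)
(P(E, 117) - 37743)/(L(111) - 2331) = ((-7/2 + (½)*117*(-121) + (½)*117*(-121)²) - 37743)/(111 - 2331) = ((-7/2 - 14157/2 + (½)*117*14641) - 37743)/(-2220) = ((-7/2 - 14157/2 + 1712997/2) - 37743)*(-1/2220) = (1698833/2 - 37743)*(-1/2220) = (1623347/2)*(-1/2220) = -1623347/4440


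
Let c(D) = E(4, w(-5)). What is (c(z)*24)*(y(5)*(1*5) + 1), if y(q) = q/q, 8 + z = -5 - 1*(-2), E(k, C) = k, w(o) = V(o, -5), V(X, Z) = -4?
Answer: 576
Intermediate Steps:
w(o) = -4
z = -11 (z = -8 + (-5 - 1*(-2)) = -8 + (-5 + 2) = -8 - 3 = -11)
c(D) = 4
y(q) = 1
(c(z)*24)*(y(5)*(1*5) + 1) = (4*24)*(1*(1*5) + 1) = 96*(1*5 + 1) = 96*(5 + 1) = 96*6 = 576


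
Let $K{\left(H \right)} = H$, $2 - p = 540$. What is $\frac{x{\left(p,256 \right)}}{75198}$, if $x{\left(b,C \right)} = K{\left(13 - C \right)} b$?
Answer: $\frac{21789}{12533} \approx 1.7385$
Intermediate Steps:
$p = -538$ ($p = 2 - 540 = -538$)
$x{\left(b,C \right)} = b \left(13 - C\right)$ ($x{\left(b,C \right)} = \left(13 - C\right) b = b \left(13 - C\right)$)
$\frac{x{\left(p,256 \right)}}{75198} = \frac{\left(-538\right) \left(13 - 256\right)}{75198} = - 538 \left(13 - 256\right) \frac{1}{75198} = \left(-538\right) \left(-243\right) \frac{1}{75198} = 130734 \cdot \frac{1}{75198} = \frac{21789}{12533}$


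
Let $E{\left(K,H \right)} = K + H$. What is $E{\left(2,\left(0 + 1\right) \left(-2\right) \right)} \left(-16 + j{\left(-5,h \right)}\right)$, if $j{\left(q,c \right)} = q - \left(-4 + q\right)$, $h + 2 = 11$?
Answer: $0$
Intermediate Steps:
$E{\left(K,H \right)} = H + K$
$h = 9$ ($h = -2 + 11 = 9$)
$j{\left(q,c \right)} = 4$
$E{\left(2,\left(0 + 1\right) \left(-2\right) \right)} \left(-16 + j{\left(-5,h \right)}\right) = \left(\left(0 + 1\right) \left(-2\right) + 2\right) \left(-16 + 4\right) = \left(1 \left(-2\right) + 2\right) \left(-12\right) = \left(-2 + 2\right) \left(-12\right) = 0 \left(-12\right) = 0$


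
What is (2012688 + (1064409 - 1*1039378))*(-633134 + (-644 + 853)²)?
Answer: -1201139577707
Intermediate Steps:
(2012688 + (1064409 - 1*1039378))*(-633134 + (-644 + 853)²) = (2012688 + (1064409 - 1039378))*(-633134 + 209²) = (2012688 + 25031)*(-633134 + 43681) = 2037719*(-589453) = -1201139577707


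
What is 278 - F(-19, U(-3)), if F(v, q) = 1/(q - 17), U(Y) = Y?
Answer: 5561/20 ≈ 278.05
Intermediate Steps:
F(v, q) = 1/(-17 + q)
278 - F(-19, U(-3)) = 278 - 1/(-17 - 3) = 278 - 1/(-20) = 278 - 1*(-1/20) = 278 + 1/20 = 5561/20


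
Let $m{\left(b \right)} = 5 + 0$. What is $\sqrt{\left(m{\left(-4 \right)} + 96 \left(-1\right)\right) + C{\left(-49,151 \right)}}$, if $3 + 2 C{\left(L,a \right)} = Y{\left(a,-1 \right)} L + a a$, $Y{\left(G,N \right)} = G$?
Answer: $\frac{\sqrt{30434}}{2} \approx 87.227$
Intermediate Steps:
$m{\left(b \right)} = 5$
$C{\left(L,a \right)} = - \frac{3}{2} + \frac{a^{2}}{2} + \frac{L a}{2}$ ($C{\left(L,a \right)} = - \frac{3}{2} + \frac{a L + a a}{2} = - \frac{3}{2} + \frac{L a + a^{2}}{2} = - \frac{3}{2} + \frac{a^{2} + L a}{2} = - \frac{3}{2} + \left(\frac{a^{2}}{2} + \frac{L a}{2}\right) = - \frac{3}{2} + \frac{a^{2}}{2} + \frac{L a}{2}$)
$\sqrt{\left(m{\left(-4 \right)} + 96 \left(-1\right)\right) + C{\left(-49,151 \right)}} = \sqrt{\left(5 + 96 \left(-1\right)\right) + \left(- \frac{3}{2} + \frac{151^{2}}{2} + \frac{1}{2} \left(-49\right) 151\right)} = \sqrt{\left(5 - 96\right) - - \frac{15399}{2}} = \sqrt{-91 - - \frac{15399}{2}} = \sqrt{-91 + \frac{15399}{2}} = \sqrt{\frac{15217}{2}} = \frac{\sqrt{30434}}{2}$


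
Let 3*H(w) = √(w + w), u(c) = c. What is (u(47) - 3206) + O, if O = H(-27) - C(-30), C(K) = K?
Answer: -3129 + I*√6 ≈ -3129.0 + 2.4495*I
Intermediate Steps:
H(w) = √2*√w/3 (H(w) = √(w + w)/3 = √(2*w)/3 = (√2*√w)/3 = √2*√w/3)
O = 30 + I*√6 (O = √2*√(-27)/3 - 1*(-30) = √2*(3*I*√3)/3 + 30 = I*√6 + 30 = 30 + I*√6 ≈ 30.0 + 2.4495*I)
(u(47) - 3206) + O = (47 - 3206) + (30 + I*√6) = -3159 + (30 + I*√6) = -3129 + I*√6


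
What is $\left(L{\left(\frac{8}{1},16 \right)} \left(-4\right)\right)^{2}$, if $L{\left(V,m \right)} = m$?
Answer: $4096$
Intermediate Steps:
$\left(L{\left(\frac{8}{1},16 \right)} \left(-4\right)\right)^{2} = \left(16 \left(-4\right)\right)^{2} = \left(-64\right)^{2} = 4096$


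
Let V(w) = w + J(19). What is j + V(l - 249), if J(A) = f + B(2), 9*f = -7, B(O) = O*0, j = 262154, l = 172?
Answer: 2358686/9 ≈ 2.6208e+5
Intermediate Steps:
B(O) = 0
f = -7/9 (f = (⅑)*(-7) = -7/9 ≈ -0.77778)
J(A) = -7/9 (J(A) = -7/9 + 0 = -7/9)
V(w) = -7/9 + w (V(w) = w - 7/9 = -7/9 + w)
j + V(l - 249) = 262154 + (-7/9 + (172 - 249)) = 262154 + (-7/9 - 77) = 262154 - 700/9 = 2358686/9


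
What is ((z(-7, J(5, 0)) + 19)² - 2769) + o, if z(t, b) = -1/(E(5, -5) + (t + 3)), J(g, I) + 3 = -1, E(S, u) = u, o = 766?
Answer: -132659/81 ≈ -1637.8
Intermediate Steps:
J(g, I) = -4 (J(g, I) = -3 - 1 = -4)
z(t, b) = -1/(-2 + t) (z(t, b) = -1/(-5 + (t + 3)) = -1/(-5 + (3 + t)) = -1/(-2 + t))
((z(-7, J(5, 0)) + 19)² - 2769) + o = ((-1/(-2 - 7) + 19)² - 2769) + 766 = ((-1/(-9) + 19)² - 2769) + 766 = ((-1*(-⅑) + 19)² - 2769) + 766 = ((⅑ + 19)² - 2769) + 766 = ((172/9)² - 2769) + 766 = (29584/81 - 2769) + 766 = -194705/81 + 766 = -132659/81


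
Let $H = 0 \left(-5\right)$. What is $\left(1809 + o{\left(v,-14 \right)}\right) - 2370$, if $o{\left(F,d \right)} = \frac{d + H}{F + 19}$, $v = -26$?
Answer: $-559$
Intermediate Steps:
$H = 0$
$o{\left(F,d \right)} = \frac{d}{19 + F}$ ($o{\left(F,d \right)} = \frac{d + 0}{F + 19} = \frac{d}{19 + F}$)
$\left(1809 + o{\left(v,-14 \right)}\right) - 2370 = \left(1809 - \frac{14}{19 - 26}\right) - 2370 = \left(1809 - \frac{14}{-7}\right) - 2370 = \left(1809 - -2\right) - 2370 = \left(1809 + 2\right) - 2370 = 1811 - 2370 = -559$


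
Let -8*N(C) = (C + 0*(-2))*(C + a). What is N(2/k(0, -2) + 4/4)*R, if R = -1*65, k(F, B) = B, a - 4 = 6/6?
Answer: 0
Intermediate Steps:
a = 5 (a = 4 + 6/6 = 4 + 6*(⅙) = 4 + 1 = 5)
R = -65
N(C) = -C*(5 + C)/8 (N(C) = -(C + 0*(-2))*(C + 5)/8 = -(C + 0)*(5 + C)/8 = -C*(5 + C)/8)
N(2/k(0, -2) + 4/4)*R = -(2/(-2) + 4/4)*(5 + (2/(-2) + 4/4))/8*(-65) = -(2*(-½) + 4*(¼))*(5 + (2*(-½) + 4*(¼)))/8*(-65) = -(-1 + 1)*(5 + (-1 + 1))/8*(-65) = -⅛*0*(5 + 0)*(-65) = -⅛*0*5*(-65) = 0*(-65) = 0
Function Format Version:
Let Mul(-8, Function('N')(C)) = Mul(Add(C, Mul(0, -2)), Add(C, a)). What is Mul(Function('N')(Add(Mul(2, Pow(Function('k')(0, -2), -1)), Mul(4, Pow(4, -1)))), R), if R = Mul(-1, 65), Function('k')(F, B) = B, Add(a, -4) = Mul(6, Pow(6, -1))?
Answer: 0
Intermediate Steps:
a = 5 (a = Add(4, Mul(6, Pow(6, -1))) = Add(4, Mul(6, Rational(1, 6))) = Add(4, 1) = 5)
R = -65
Function('N')(C) = Mul(Rational(-1, 8), C, Add(5, C)) (Function('N')(C) = Mul(Rational(-1, 8), Mul(Add(C, Mul(0, -2)), Add(C, 5))) = Mul(Rational(-1, 8), Mul(Add(C, 0), Add(5, C))) = Mul(Rational(-1, 8), Mul(C, Add(5, C))) = Mul(Rational(-1, 8), C, Add(5, C)))
Mul(Function('N')(Add(Mul(2, Pow(Function('k')(0, -2), -1)), Mul(4, Pow(4, -1)))), R) = Mul(Mul(Rational(-1, 8), Add(Mul(2, Pow(-2, -1)), Mul(4, Pow(4, -1))), Add(5, Add(Mul(2, Pow(-2, -1)), Mul(4, Pow(4, -1))))), -65) = Mul(Mul(Rational(-1, 8), Add(Mul(2, Rational(-1, 2)), Mul(4, Rational(1, 4))), Add(5, Add(Mul(2, Rational(-1, 2)), Mul(4, Rational(1, 4))))), -65) = Mul(Mul(Rational(-1, 8), Add(-1, 1), Add(5, Add(-1, 1))), -65) = Mul(Mul(Rational(-1, 8), 0, Add(5, 0)), -65) = Mul(Mul(Rational(-1, 8), 0, 5), -65) = Mul(0, -65) = 0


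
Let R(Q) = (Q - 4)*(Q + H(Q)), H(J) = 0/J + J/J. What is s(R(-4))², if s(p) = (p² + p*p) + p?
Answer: 1382976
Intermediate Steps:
H(J) = 1 (H(J) = 0 + 1 = 1)
R(Q) = (1 + Q)*(-4 + Q) (R(Q) = (Q - 4)*(Q + 1) = (-4 + Q)*(1 + Q) = (1 + Q)*(-4 + Q))
s(p) = p + 2*p² (s(p) = (p² + p²) + p = 2*p² + p = p + 2*p²)
s(R(-4))² = ((-4 + (-4)² - 3*(-4))*(1 + 2*(-4 + (-4)² - 3*(-4))))² = ((-4 + 16 + 12)*(1 + 2*(-4 + 16 + 12)))² = (24*(1 + 2*24))² = (24*(1 + 48))² = (24*49)² = 1176² = 1382976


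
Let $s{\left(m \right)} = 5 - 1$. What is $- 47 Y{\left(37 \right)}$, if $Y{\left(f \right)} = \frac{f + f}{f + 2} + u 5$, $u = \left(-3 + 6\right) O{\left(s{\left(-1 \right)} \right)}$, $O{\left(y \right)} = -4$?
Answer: $\frac{106502}{39} \approx 2730.8$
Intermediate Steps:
$s{\left(m \right)} = 4$
$u = -12$ ($u = \left(-3 + 6\right) \left(-4\right) = 3 \left(-4\right) = -12$)
$Y{\left(f \right)} = -60 + \frac{2 f}{2 + f}$ ($Y{\left(f \right)} = \frac{f + f}{f + 2} - 60 = \frac{2 f}{2 + f} - 60 = -60 + \frac{2 f}{2 + f}$)
$- 47 Y{\left(37 \right)} = - 47 \frac{2 \left(-60 - 1073\right)}{2 + 37} = - 47 \frac{2 \left(-60 - 1073\right)}{39} = - 47 \cdot 2 \cdot \frac{1}{39} \left(-1133\right) = \left(-47\right) \left(- \frac{2266}{39}\right) = \frac{106502}{39}$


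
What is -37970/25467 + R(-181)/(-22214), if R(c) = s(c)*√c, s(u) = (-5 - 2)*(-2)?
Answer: -37970/25467 - 7*I*√181/11107 ≈ -1.4909 - 0.0084789*I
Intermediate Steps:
s(u) = 14 (s(u) = -7*(-2) = 14)
R(c) = 14*√c
-37970/25467 + R(-181)/(-22214) = -37970/25467 + (14*√(-181))/(-22214) = -37970*1/25467 + (14*(I*√181))*(-1/22214) = -37970/25467 + (14*I*√181)*(-1/22214) = -37970/25467 - 7*I*√181/11107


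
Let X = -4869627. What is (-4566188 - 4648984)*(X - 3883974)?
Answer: 80665938834372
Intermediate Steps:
(-4566188 - 4648984)*(X - 3883974) = (-4566188 - 4648984)*(-4869627 - 3883974) = -9215172*(-8753601) = 80665938834372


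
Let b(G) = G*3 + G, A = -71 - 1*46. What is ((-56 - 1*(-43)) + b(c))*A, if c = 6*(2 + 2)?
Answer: -9711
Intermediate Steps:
A = -117 (A = -71 - 46 = -117)
c = 24 (c = 6*4 = 24)
b(G) = 4*G (b(G) = 3*G + G = 4*G)
((-56 - 1*(-43)) + b(c))*A = ((-56 - 1*(-43)) + 4*24)*(-117) = ((-56 + 43) + 96)*(-117) = (-13 + 96)*(-117) = 83*(-117) = -9711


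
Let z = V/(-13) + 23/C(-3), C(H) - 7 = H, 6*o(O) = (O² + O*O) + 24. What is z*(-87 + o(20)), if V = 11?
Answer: 12835/52 ≈ 246.83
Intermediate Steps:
o(O) = 4 + O²/3 (o(O) = ((O² + O*O) + 24)/6 = ((O² + O²) + 24)/6 = (2*O² + 24)/6 = (24 + 2*O²)/6 = 4 + O²/3)
C(H) = 7 + H
z = 255/52 (z = 11/(-13) + 23/(7 - 3) = 11*(-1/13) + 23/4 = -11/13 + 23*(¼) = -11/13 + 23/4 = 255/52 ≈ 4.9038)
z*(-87 + o(20)) = 255*(-87 + (4 + (⅓)*20²))/52 = 255*(-87 + (4 + (⅓)*400))/52 = 255*(-87 + (4 + 400/3))/52 = 255*(-87 + 412/3)/52 = (255/52)*(151/3) = 12835/52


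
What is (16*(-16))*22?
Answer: -5632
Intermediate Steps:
(16*(-16))*22 = -256*22 = -5632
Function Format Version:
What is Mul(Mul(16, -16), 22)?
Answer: -5632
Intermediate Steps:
Mul(Mul(16, -16), 22) = Mul(-256, 22) = -5632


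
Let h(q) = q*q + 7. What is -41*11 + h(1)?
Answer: -443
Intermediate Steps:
h(q) = 7 + q² (h(q) = q² + 7 = 7 + q²)
-41*11 + h(1) = -41*11 + (7 + 1²) = -451 + (7 + 1) = -451 + 8 = -443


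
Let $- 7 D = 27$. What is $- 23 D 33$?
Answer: $\frac{20493}{7} \approx 2927.6$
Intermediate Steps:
$D = - \frac{27}{7}$ ($D = \left(- \frac{1}{7}\right) 27 = - \frac{27}{7} \approx -3.8571$)
$- 23 D 33 = \left(-23\right) \left(- \frac{27}{7}\right) 33 = \frac{621}{7} \cdot 33 = \frac{20493}{7}$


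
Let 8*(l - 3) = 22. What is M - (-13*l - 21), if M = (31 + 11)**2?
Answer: 7439/4 ≈ 1859.8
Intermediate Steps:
l = 23/4 (l = 3 + (1/8)*22 = 3 + 11/4 = 23/4 ≈ 5.7500)
M = 1764 (M = 42**2 = 1764)
M - (-13*l - 21) = 1764 - (-13*23/4 - 21) = 1764 - (-299/4 - 21) = 1764 - 1*(-383/4) = 1764 + 383/4 = 7439/4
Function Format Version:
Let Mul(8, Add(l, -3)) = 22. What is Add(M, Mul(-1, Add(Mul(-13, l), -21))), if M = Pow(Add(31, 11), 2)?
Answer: Rational(7439, 4) ≈ 1859.8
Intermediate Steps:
l = Rational(23, 4) (l = Add(3, Mul(Rational(1, 8), 22)) = Add(3, Rational(11, 4)) = Rational(23, 4) ≈ 5.7500)
M = 1764 (M = Pow(42, 2) = 1764)
Add(M, Mul(-1, Add(Mul(-13, l), -21))) = Add(1764, Mul(-1, Add(Mul(-13, Rational(23, 4)), -21))) = Add(1764, Mul(-1, Add(Rational(-299, 4), -21))) = Add(1764, Mul(-1, Rational(-383, 4))) = Add(1764, Rational(383, 4)) = Rational(7439, 4)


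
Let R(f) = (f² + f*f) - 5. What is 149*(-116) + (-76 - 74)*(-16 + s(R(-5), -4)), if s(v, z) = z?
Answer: -14284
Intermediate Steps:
R(f) = -5 + 2*f² (R(f) = (f² + f²) - 5 = 2*f² - 5 = -5 + 2*f²)
149*(-116) + (-76 - 74)*(-16 + s(R(-5), -4)) = 149*(-116) + (-76 - 74)*(-16 - 4) = -17284 - 150*(-20) = -17284 + 3000 = -14284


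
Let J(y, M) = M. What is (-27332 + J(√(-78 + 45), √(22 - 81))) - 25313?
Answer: -52645 + I*√59 ≈ -52645.0 + 7.6811*I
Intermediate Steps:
(-27332 + J(√(-78 + 45), √(22 - 81))) - 25313 = (-27332 + √(22 - 81)) - 25313 = (-27332 + √(-59)) - 25313 = (-27332 + I*√59) - 25313 = -52645 + I*√59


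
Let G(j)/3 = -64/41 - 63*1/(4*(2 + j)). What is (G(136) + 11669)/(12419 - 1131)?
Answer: 87993025/85156672 ≈ 1.0333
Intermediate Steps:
G(j) = -192/41 - 189/(8 + 4*j) (G(j) = 3*(-64/41 - 63*1/(4*(2 + j))) = 3*(-64*1/41 - 63/(8 + 4*j)) = 3*(-64/41 - 63/(8 + 4*j)) = -192/41 - 189/(8 + 4*j))
(G(136) + 11669)/(12419 - 1131) = (3*(-3095 - 256*136)/(164*(2 + 136)) + 11669)/(12419 - 1131) = ((3/164)*(-3095 - 34816)/138 + 11669)/11288 = ((3/164)*(1/138)*(-37911) + 11669)*(1/11288) = (-37911/7544 + 11669)*(1/11288) = (87993025/7544)*(1/11288) = 87993025/85156672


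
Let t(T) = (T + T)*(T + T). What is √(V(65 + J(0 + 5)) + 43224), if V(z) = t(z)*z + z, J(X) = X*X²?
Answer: √27479414 ≈ 5242.1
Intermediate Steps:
J(X) = X³
t(T) = 4*T² (t(T) = (2*T)*(2*T) = 4*T²)
V(z) = z + 4*z³ (V(z) = (4*z²)*z + z = 4*z³ + z = z + 4*z³)
√(V(65 + J(0 + 5)) + 43224) = √(((65 + (0 + 5)³) + 4*(65 + (0 + 5)³)³) + 43224) = √(((65 + 5³) + 4*(65 + 5³)³) + 43224) = √(((65 + 125) + 4*(65 + 125)³) + 43224) = √((190 + 4*190³) + 43224) = √((190 + 4*6859000) + 43224) = √((190 + 27436000) + 43224) = √(27436190 + 43224) = √27479414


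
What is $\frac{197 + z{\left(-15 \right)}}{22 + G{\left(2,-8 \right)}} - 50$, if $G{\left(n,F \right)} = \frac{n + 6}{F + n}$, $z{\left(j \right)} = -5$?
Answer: $- \frac{1262}{31} \approx -40.71$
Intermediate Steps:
$G{\left(n,F \right)} = \frac{6 + n}{F + n}$
$\frac{197 + z{\left(-15 \right)}}{22 + G{\left(2,-8 \right)}} - 50 = \frac{197 - 5}{22 + \frac{6 + 2}{-8 + 2}} - 50 = \frac{192}{22 + \frac{1}{-6} \cdot 8} - 50 = \frac{192}{22 - \frac{4}{3}} - 50 = \frac{192}{\frac{62}{3}} - 50 = 192 \cdot \frac{3}{62} - 50 = \frac{288}{31} - 50 = - \frac{1262}{31}$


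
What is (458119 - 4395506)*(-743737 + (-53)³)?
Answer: 3514566759618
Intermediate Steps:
(458119 - 4395506)*(-743737 + (-53)³) = -3937387*(-743737 - 148877) = -3937387*(-892614) = 3514566759618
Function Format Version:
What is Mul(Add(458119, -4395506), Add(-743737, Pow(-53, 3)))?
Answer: 3514566759618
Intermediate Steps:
Mul(Add(458119, -4395506), Add(-743737, Pow(-53, 3))) = Mul(-3937387, Add(-743737, -148877)) = Mul(-3937387, -892614) = 3514566759618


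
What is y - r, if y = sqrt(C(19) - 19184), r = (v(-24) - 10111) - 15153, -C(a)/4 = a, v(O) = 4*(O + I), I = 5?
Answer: 25340 + 6*I*sqrt(535) ≈ 25340.0 + 138.78*I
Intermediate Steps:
v(O) = 20 + 4*O (v(O) = 4*(O + 5) = 4*(5 + O) = 20 + 4*O)
C(a) = -4*a
r = -25340 (r = ((20 + 4*(-24)) - 10111) - 15153 = ((20 - 96) - 10111) - 15153 = (-76 - 10111) - 15153 = -10187 - 15153 = -25340)
y = 6*I*sqrt(535) (y = sqrt(-4*19 - 19184) = sqrt(-76 - 19184) = sqrt(-19260) = 6*I*sqrt(535) ≈ 138.78*I)
y - r = 6*I*sqrt(535) - 1*(-25340) = 6*I*sqrt(535) + 25340 = 25340 + 6*I*sqrt(535)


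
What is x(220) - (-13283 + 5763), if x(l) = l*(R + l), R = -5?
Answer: 54820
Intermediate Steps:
x(l) = l*(-5 + l)
x(220) - (-13283 + 5763) = 220*(-5 + 220) - (-13283 + 5763) = 220*215 - 1*(-7520) = 47300 + 7520 = 54820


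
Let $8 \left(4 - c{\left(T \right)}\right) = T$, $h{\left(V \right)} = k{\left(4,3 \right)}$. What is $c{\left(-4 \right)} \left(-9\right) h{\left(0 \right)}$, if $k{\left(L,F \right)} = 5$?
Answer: $- \frac{405}{2} \approx -202.5$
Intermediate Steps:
$h{\left(V \right)} = 5$
$c{\left(T \right)} = 4 - \frac{T}{8}$
$c{\left(-4 \right)} \left(-9\right) h{\left(0 \right)} = \left(4 - - \frac{1}{2}\right) \left(-9\right) 5 = \left(4 + \frac{1}{2}\right) \left(-9\right) 5 = \frac{9}{2} \left(-9\right) 5 = \left(- \frac{81}{2}\right) 5 = - \frac{405}{2}$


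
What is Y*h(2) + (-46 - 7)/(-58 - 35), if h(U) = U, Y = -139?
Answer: -25801/93 ≈ -277.43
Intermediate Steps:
Y*h(2) + (-46 - 7)/(-58 - 35) = -139*2 + (-46 - 7)/(-58 - 35) = -278 - 53/(-93) = -278 - 53*(-1/93) = -278 + 53/93 = -25801/93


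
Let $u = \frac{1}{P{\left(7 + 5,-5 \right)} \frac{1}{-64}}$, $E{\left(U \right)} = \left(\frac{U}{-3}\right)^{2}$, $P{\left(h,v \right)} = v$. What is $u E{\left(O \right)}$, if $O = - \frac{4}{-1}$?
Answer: $\frac{1024}{45} \approx 22.756$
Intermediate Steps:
$O = 4$ ($O = \left(-4\right) \left(-1\right) = 4$)
$E{\left(U \right)} = \frac{U^{2}}{9}$ ($E{\left(U \right)} = \left(U \left(- \frac{1}{3}\right)\right)^{2} = \left(- \frac{U}{3}\right)^{2} = \frac{U^{2}}{9}$)
$u = \frac{64}{5}$ ($u = \frac{1}{\left(-5\right) \frac{1}{-64}} = \frac{1}{\left(-5\right) \left(- \frac{1}{64}\right)} = \frac{1}{\frac{5}{64}} = \frac{64}{5} \approx 12.8$)
$u E{\left(O \right)} = \frac{64 \frac{4^{2}}{9}}{5} = \frac{64 \cdot \frac{1}{9} \cdot 16}{5} = \frac{64}{5} \cdot \frac{16}{9} = \frac{1024}{45}$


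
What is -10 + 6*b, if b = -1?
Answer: -16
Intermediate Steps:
-10 + 6*b = -10 + 6*(-1) = -10 - 6 = -16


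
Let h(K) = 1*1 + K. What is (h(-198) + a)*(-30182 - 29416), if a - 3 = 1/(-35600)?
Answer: 205803843399/17800 ≈ 1.1562e+7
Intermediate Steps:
h(K) = 1 + K
a = 106799/35600 (a = 3 + 1/(-35600) = 3 - 1/35600 = 106799/35600 ≈ 3.0000)
(h(-198) + a)*(-30182 - 29416) = ((1 - 198) + 106799/35600)*(-30182 - 29416) = (-197 + 106799/35600)*(-59598) = -6906401/35600*(-59598) = 205803843399/17800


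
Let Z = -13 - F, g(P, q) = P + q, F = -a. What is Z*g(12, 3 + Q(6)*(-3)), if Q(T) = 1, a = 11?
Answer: -24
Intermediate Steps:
F = -11 (F = -1*11 = -11)
Z = -2 (Z = -13 - 1*(-11) = -13 + 11 = -2)
Z*g(12, 3 + Q(6)*(-3)) = -2*(12 + (3 + 1*(-3))) = -2*(12 + (3 - 3)) = -2*(12 + 0) = -2*12 = -24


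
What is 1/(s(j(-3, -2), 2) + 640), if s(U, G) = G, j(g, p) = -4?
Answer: 1/642 ≈ 0.0015576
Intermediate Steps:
1/(s(j(-3, -2), 2) + 640) = 1/(2 + 640) = 1/642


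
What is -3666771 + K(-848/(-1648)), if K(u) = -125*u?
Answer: -377684038/103 ≈ -3.6668e+6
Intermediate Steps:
-3666771 + K(-848/(-1648)) = -3666771 - (-106000)/(-1648) = -3666771 - (-106000)*(-1)/1648 = -3666771 - 125*53/103 = -3666771 - 6625/103 = -377684038/103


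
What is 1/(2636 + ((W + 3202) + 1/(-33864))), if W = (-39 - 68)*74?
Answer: -33864/70437121 ≈ -0.00048077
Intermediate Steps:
W = -7918 (W = -107*74 = -7918)
1/(2636 + ((W + 3202) + 1/(-33864))) = 1/(2636 + ((-7918 + 3202) + 1/(-33864))) = 1/(2636 + (-4716 - 1/33864)) = 1/(2636 - 159702625/33864) = 1/(-70437121/33864) = -33864/70437121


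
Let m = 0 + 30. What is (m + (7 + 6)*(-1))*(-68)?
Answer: -1156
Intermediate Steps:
m = 30
(m + (7 + 6)*(-1))*(-68) = (30 + (7 + 6)*(-1))*(-68) = (30 + 13*(-1))*(-68) = (30 - 13)*(-68) = 17*(-68) = -1156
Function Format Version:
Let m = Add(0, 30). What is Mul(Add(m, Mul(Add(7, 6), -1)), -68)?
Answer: -1156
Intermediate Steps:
m = 30
Mul(Add(m, Mul(Add(7, 6), -1)), -68) = Mul(Add(30, Mul(Add(7, 6), -1)), -68) = Mul(Add(30, Mul(13, -1)), -68) = Mul(Add(30, -13), -68) = Mul(17, -68) = -1156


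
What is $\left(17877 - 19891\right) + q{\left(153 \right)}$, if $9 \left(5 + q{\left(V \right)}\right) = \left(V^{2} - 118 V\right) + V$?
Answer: $-1407$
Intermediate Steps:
$q{\left(V \right)} = -5 - 13 V + \frac{V^{2}}{9}$ ($q{\left(V \right)} = -5 + \frac{\left(V^{2} - 118 V\right) + V}{9} = -5 + \frac{V^{2} - 117 V}{9} = -5 + \left(- 13 V + \frac{V^{2}}{9}\right) = -5 - 13 V + \frac{V^{2}}{9}$)
$\left(17877 - 19891\right) + q{\left(153 \right)} = \left(17877 - 19891\right) - \left(1994 - 2601\right) = -2014 - -607 = -2014 + 607 = -1407$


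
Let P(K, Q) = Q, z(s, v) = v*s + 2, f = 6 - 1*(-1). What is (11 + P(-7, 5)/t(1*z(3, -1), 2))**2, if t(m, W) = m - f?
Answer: 6889/64 ≈ 107.64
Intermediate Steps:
f = 7 (f = 6 + 1 = 7)
z(s, v) = 2 + s*v (z(s, v) = s*v + 2 = 2 + s*v)
t(m, W) = -7 + m (t(m, W) = m - 1*7 = m - 7 = -7 + m)
(11 + P(-7, 5)/t(1*z(3, -1), 2))**2 = (11 + 5/(-7 + 1*(2 + 3*(-1))))**2 = (11 + 5/(-7 + 1*(2 - 3)))**2 = (11 + 5/(-7 + 1*(-1)))**2 = (11 + 5/(-7 - 1))**2 = (11 + 5/(-8))**2 = (11 + 5*(-1/8))**2 = (11 - 5/8)**2 = (83/8)**2 = 6889/64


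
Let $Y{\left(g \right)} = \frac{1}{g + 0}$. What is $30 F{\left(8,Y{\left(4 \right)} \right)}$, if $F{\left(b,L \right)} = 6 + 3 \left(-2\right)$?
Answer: $0$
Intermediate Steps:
$Y{\left(g \right)} = \frac{1}{g}$
$F{\left(b,L \right)} = 0$ ($F{\left(b,L \right)} = 6 - 6 = 0$)
$30 F{\left(8,Y{\left(4 \right)} \right)} = 30 \cdot 0 = 0$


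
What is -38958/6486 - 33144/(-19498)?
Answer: -45385925/10538669 ≈ -4.3066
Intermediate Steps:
-38958/6486 - 33144/(-19498) = -38958*1/6486 - 33144*(-1/19498) = -6493/1081 + 16572/9749 = -45385925/10538669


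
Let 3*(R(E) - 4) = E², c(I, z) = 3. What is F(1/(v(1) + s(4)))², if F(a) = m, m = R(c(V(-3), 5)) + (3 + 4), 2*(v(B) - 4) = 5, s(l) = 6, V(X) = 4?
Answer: 196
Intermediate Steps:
v(B) = 13/2 (v(B) = 4 + (½)*5 = 4 + 5/2 = 13/2)
R(E) = 4 + E²/3
m = 14 (m = (4 + (⅓)*3²) + (3 + 4) = (4 + (⅓)*9) + 7 = (4 + 3) + 7 = 7 + 7 = 14)
F(a) = 14
F(1/(v(1) + s(4)))² = 14² = 196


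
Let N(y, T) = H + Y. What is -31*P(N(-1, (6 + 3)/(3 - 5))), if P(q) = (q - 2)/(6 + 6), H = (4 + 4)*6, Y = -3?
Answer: -1333/12 ≈ -111.08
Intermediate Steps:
H = 48 (H = 8*6 = 48)
N(y, T) = 45 (N(y, T) = 48 - 3 = 45)
P(q) = -1/6 + q/12 (P(q) = (-2 + q)/12 = (-2 + q)*(1/12) = -1/6 + q/12)
-31*P(N(-1, (6 + 3)/(3 - 5))) = -31*(-1/6 + (1/12)*45) = -31*(-1/6 + 15/4) = -31*43/12 = -1333/12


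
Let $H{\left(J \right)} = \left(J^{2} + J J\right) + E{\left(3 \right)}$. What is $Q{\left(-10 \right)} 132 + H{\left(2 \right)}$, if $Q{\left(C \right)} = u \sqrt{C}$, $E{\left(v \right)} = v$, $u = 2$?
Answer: $11 + 264 i \sqrt{10} \approx 11.0 + 834.84 i$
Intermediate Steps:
$H{\left(J \right)} = 3 + 2 J^{2}$ ($H{\left(J \right)} = \left(J^{2} + J J\right) + 3 = \left(J^{2} + J^{2}\right) + 3 = 2 J^{2} + 3 = 3 + 2 J^{2}$)
$Q{\left(C \right)} = 2 \sqrt{C}$
$Q{\left(-10 \right)} 132 + H{\left(2 \right)} = 2 \sqrt{-10} \cdot 132 + \left(3 + 2 \cdot 2^{2}\right) = 2 i \sqrt{10} \cdot 132 + \left(3 + 2 \cdot 4\right) = 2 i \sqrt{10} \cdot 132 + \left(3 + 8\right) = 264 i \sqrt{10} + 11 = 11 + 264 i \sqrt{10}$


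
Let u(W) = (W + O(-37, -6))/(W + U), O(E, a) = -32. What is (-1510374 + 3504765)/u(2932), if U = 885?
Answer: 7612590447/2900 ≈ 2.6250e+6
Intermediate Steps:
u(W) = (-32 + W)/(885 + W) (u(W) = (W - 32)/(W + 885) = (-32 + W)/(885 + W))
(-1510374 + 3504765)/u(2932) = (-1510374 + 3504765)/(((-32 + 2932)/(885 + 2932))) = 1994391/((2900/3817)) = 1994391/(((1/3817)*2900)) = 1994391/(2900/3817) = 1994391*(3817/2900) = 7612590447/2900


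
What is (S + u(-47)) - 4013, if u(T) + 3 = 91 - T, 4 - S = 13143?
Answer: -17017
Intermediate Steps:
S = -13139 (S = 4 - 1*13143 = 4 - 13143 = -13139)
u(T) = 88 - T (u(T) = -3 + (91 - T) = 88 - T)
(S + u(-47)) - 4013 = (-13139 + (88 - 1*(-47))) - 4013 = (-13139 + (88 + 47)) - 4013 = (-13139 + 135) - 4013 = -13004 - 4013 = -17017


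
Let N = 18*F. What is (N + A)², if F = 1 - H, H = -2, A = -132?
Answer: 6084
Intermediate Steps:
F = 3 (F = 1 - 1*(-2) = 1 + 2 = 3)
N = 54 (N = 18*3 = 54)
(N + A)² = (54 - 132)² = (-78)² = 6084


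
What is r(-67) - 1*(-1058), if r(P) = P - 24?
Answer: 967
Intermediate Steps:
r(P) = -24 + P
r(-67) - 1*(-1058) = (-24 - 67) - 1*(-1058) = -91 + 1058 = 967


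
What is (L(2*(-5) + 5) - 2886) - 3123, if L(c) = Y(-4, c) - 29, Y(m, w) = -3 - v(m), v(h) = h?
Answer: -6037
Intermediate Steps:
Y(m, w) = -3 - m
L(c) = -28 (L(c) = (-3 - 1*(-4)) - 29 = (-3 + 4) - 29 = 1 - 29 = -28)
(L(2*(-5) + 5) - 2886) - 3123 = (-28 - 2886) - 3123 = -2914 - 3123 = -6037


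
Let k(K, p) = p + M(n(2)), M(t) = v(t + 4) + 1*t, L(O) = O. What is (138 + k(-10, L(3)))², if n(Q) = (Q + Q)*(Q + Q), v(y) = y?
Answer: 31329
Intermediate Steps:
n(Q) = 4*Q² (n(Q) = (2*Q)*(2*Q) = 4*Q²)
M(t) = 4 + 2*t (M(t) = (t + 4) + 1*t = (4 + t) + t = 4 + 2*t)
k(K, p) = 36 + p (k(K, p) = p + (4 + 2*(4*2²)) = p + (4 + 2*(4*4)) = p + (4 + 2*16) = p + (4 + 32) = p + 36 = 36 + p)
(138 + k(-10, L(3)))² = (138 + (36 + 3))² = (138 + 39)² = 177² = 31329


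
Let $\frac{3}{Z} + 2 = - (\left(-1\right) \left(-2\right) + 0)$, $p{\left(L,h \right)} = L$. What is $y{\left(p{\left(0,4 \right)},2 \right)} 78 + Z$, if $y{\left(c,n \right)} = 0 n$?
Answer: $- \frac{3}{4} \approx -0.75$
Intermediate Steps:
$y{\left(c,n \right)} = 0$
$Z = - \frac{3}{4}$ ($Z = \frac{3}{-2 - \left(\left(-1\right) \left(-2\right) + 0\right)} = \frac{3}{-2 - \left(2 + 0\right)} = \frac{3}{-2 - 2} = \frac{3}{-4} = 3 \left(- \frac{1}{4}\right) = - \frac{3}{4} \approx -0.75$)
$y{\left(p{\left(0,4 \right)},2 \right)} 78 + Z = 0 \cdot 78 - \frac{3}{4} = 0 - \frac{3}{4} = - \frac{3}{4}$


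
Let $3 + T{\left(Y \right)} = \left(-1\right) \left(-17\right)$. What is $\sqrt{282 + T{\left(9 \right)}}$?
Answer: $2 \sqrt{74} \approx 17.205$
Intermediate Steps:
$T{\left(Y \right)} = 14$ ($T{\left(Y \right)} = -3 - -17 = -3 + 17 = 14$)
$\sqrt{282 + T{\left(9 \right)}} = \sqrt{282 + 14} = \sqrt{296} = 2 \sqrt{74}$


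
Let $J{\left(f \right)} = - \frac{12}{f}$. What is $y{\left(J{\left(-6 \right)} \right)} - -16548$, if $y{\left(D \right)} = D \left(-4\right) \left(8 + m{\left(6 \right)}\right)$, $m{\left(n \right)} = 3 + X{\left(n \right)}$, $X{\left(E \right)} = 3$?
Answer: $16436$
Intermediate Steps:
$m{\left(n \right)} = 6$ ($m{\left(n \right)} = 3 + 3 = 6$)
$y{\left(D \right)} = - 56 D$ ($y{\left(D \right)} = D \left(-4\right) \left(8 + 6\right) = - 4 D 14 = - 56 D$)
$y{\left(J{\left(-6 \right)} \right)} - -16548 = - 56 \left(- \frac{12}{-6}\right) - -16548 = - 56 \left(\left(-12\right) \left(- \frac{1}{6}\right)\right) + 16548 = \left(-56\right) 2 + 16548 = -112 + 16548 = 16436$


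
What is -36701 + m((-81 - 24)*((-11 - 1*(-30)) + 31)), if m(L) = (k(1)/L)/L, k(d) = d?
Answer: -1011571312499/27562500 ≈ -36701.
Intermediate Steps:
m(L) = L⁻² (m(L) = (1/L)/L = 1/(L*L) = L⁻²)
-36701 + m((-81 - 24)*((-11 - 1*(-30)) + 31)) = -36701 + ((-81 - 24)*((-11 - 1*(-30)) + 31))⁻² = -36701 + (-105*((-11 + 30) + 31))⁻² = -36701 + (-105*(19 + 31))⁻² = -36701 + (-105*50)⁻² = -36701 + (-5250)⁻² = -36701 + 1/27562500 = -1011571312499/27562500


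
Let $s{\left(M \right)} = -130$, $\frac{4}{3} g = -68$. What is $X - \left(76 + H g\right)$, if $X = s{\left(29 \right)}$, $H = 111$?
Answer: $5455$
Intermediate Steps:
$g = -51$ ($g = \frac{3}{4} \left(-68\right) = -51$)
$X = -130$
$X - \left(76 + H g\right) = -130 - \left(76 + 111 \left(-51\right)\right) = -130 - \left(76 - 5661\right) = -130 - -5585 = -130 + 5585 = 5455$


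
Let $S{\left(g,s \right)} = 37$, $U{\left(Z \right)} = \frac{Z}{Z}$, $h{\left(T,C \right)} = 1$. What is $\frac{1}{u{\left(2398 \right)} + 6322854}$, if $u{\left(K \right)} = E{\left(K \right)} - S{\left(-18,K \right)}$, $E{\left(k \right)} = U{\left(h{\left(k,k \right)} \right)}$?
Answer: $\frac{1}{6322818} \approx 1.5816 \cdot 10^{-7}$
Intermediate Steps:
$U{\left(Z \right)} = 1$
$E{\left(k \right)} = 1$
$u{\left(K \right)} = -36$ ($u{\left(K \right)} = 1 - 37 = -36$)
$\frac{1}{u{\left(2398 \right)} + 6322854} = \frac{1}{-36 + 6322854} = \frac{1}{6322818}$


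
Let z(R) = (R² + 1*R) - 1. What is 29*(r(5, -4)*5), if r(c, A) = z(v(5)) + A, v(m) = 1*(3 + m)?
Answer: 9715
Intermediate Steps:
v(m) = 3 + m
z(R) = -1 + R + R² (z(R) = (R² + R) - 1 = (R + R²) - 1 = -1 + R + R²)
r(c, A) = 71 + A (r(c, A) = (-1 + (3 + 5) + (3 + 5)²) + A = (-1 + 8 + 8²) + A = (-1 + 8 + 64) + A = 71 + A)
29*(r(5, -4)*5) = 29*((71 - 4)*5) = 29*(67*5) = 29*335 = 9715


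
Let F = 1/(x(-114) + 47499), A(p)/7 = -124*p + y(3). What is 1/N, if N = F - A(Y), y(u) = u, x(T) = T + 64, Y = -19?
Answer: -47449/783525336 ≈ -6.0558e-5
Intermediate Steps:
x(T) = 64 + T
A(p) = 21 - 868*p (A(p) = 7*(-124*p + 3) = 7*(3 - 124*p) = 21 - 868*p)
F = 1/47449 (F = 1/((64 - 114) + 47499) = 1/(-50 + 47499) = 1/47449 ≈ 2.1075e-5)
N = -783525336/47449 (N = 1/47449 - (21 - 868*(-19)) = 1/47449 - (21 + 16492) = 1/47449 - 1*16513 = 1/47449 - 16513 = -783525336/47449 ≈ -16513.)
1/N = 1/(-783525336/47449) = -47449/783525336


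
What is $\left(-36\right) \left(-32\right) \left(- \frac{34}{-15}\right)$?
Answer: $\frac{13056}{5} \approx 2611.2$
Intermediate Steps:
$\left(-36\right) \left(-32\right) \left(- \frac{34}{-15}\right) = 1152 \left(\left(-34\right) \left(- \frac{1}{15}\right)\right) = 1152 \cdot \frac{34}{15} = \frac{13056}{5}$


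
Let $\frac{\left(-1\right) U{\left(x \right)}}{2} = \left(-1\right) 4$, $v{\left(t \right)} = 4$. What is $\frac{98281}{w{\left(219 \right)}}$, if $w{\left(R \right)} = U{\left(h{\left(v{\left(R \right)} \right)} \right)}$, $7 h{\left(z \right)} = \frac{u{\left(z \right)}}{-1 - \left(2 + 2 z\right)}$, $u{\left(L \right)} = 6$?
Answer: $\frac{98281}{8} \approx 12285.0$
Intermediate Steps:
$h{\left(z \right)} = \frac{6}{7 \left(-3 - 2 z\right)}$ ($h{\left(z \right)} = \frac{6 \frac{1}{-1 - \left(2 + 2 z\right)}}{7} = \frac{6 \frac{1}{-3 - 2 z}}{7} = \frac{6}{7 \left(-3 - 2 z\right)}$)
$U{\left(x \right)} = 8$ ($U{\left(x \right)} = - 2 \left(\left(-1\right) 4\right) = \left(-2\right) \left(-4\right) = 8$)
$w{\left(R \right)} = 8$
$\frac{98281}{w{\left(219 \right)}} = \frac{98281}{8}$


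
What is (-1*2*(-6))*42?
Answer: 504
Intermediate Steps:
(-1*2*(-6))*42 = -2*(-6)*42 = 12*42 = 504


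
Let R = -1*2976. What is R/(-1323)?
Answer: 992/441 ≈ 2.2494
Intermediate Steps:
R = -2976
R/(-1323) = -2976/(-1323) = -2976*(-1/1323) = 992/441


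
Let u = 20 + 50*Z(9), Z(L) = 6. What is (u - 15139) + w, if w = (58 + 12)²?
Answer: -9919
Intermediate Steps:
w = 4900 (w = 70² = 4900)
u = 320 (u = 20 + 50*6 = 20 + 300 = 320)
(u - 15139) + w = (320 - 15139) + 4900 = -14819 + 4900 = -9919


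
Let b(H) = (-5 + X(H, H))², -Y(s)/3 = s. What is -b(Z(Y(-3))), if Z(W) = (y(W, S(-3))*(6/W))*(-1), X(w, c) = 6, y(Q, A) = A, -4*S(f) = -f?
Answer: -1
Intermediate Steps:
Y(s) = -3*s
S(f) = f/4 (S(f) = -(-1)*f/4 = f/4)
Z(W) = 9/(2*W) (Z(W) = (((¼)*(-3))*(6/W))*(-1) = -9/(2*W)*(-1) = 9/(2*W))
b(H) = 1 (b(H) = (-5 + 6)² = 1² = 1)
-b(Z(Y(-3))) = -1*1 = -1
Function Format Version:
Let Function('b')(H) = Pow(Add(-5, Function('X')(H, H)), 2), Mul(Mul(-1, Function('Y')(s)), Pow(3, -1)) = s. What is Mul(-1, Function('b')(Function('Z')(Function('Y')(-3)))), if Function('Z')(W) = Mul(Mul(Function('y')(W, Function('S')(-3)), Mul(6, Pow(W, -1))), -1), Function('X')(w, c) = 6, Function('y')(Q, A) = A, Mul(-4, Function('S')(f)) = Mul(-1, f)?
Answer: -1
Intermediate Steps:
Function('Y')(s) = Mul(-3, s)
Function('S')(f) = Mul(Rational(1, 4), f) (Function('S')(f) = Mul(Rational(-1, 4), Mul(-1, f)) = Mul(Rational(1, 4), f))
Function('Z')(W) = Mul(Rational(9, 2), Pow(W, -1)) (Function('Z')(W) = Mul(Mul(Mul(Rational(1, 4), -3), Mul(6, Pow(W, -1))), -1) = Mul(Mul(Rational(-3, 4), Mul(6, Pow(W, -1))), -1) = Mul(Mul(Rational(-9, 2), Pow(W, -1)), -1) = Mul(Rational(9, 2), Pow(W, -1)))
Function('b')(H) = 1 (Function('b')(H) = Pow(Add(-5, 6), 2) = Pow(1, 2) = 1)
Mul(-1, Function('b')(Function('Z')(Function('Y')(-3)))) = Mul(-1, 1) = -1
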